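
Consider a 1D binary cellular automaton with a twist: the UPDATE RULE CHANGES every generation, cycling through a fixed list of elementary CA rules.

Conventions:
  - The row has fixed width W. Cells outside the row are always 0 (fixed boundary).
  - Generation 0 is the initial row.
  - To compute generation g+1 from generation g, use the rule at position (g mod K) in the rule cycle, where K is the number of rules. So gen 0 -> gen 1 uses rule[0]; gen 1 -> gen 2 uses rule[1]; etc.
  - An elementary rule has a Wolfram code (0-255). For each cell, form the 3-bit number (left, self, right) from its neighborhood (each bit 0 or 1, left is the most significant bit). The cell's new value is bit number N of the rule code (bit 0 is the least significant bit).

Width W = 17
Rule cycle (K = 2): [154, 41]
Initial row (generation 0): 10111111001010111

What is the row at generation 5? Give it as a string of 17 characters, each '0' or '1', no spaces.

Gen 0: 10111111001010111
Gen 1 (rule 154): 00111110110000110
Gen 2 (rule 41): 10100001100110100
Gen 3 (rule 154): 00010011011100010
Gen 4 (rule 41): 11000010110001000
Gen 5 (rule 154): 10100100101010100

Answer: 10100100101010100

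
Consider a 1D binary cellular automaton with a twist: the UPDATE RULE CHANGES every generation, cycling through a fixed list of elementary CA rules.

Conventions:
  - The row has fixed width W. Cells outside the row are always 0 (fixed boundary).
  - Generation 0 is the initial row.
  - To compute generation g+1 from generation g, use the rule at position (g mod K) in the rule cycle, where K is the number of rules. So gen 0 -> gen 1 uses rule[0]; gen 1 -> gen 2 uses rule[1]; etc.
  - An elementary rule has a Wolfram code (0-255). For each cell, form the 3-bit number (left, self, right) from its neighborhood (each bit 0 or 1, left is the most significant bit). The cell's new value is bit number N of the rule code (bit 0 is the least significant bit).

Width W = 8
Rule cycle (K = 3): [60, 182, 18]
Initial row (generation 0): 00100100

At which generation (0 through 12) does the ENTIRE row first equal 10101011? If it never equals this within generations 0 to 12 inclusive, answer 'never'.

Answer: never

Derivation:
Gen 0: 00100100
Gen 1 (rule 60): 00110110
Gen 2 (rule 182): 01001001
Gen 3 (rule 18): 10110110
Gen 4 (rule 60): 11101101
Gen 5 (rule 182): 01010011
Gen 6 (rule 18): 10001100
Gen 7 (rule 60): 11001010
Gen 8 (rule 182): 00111111
Gen 9 (rule 18): 01000000
Gen 10 (rule 60): 01100000
Gen 11 (rule 182): 10010000
Gen 12 (rule 18): 01101000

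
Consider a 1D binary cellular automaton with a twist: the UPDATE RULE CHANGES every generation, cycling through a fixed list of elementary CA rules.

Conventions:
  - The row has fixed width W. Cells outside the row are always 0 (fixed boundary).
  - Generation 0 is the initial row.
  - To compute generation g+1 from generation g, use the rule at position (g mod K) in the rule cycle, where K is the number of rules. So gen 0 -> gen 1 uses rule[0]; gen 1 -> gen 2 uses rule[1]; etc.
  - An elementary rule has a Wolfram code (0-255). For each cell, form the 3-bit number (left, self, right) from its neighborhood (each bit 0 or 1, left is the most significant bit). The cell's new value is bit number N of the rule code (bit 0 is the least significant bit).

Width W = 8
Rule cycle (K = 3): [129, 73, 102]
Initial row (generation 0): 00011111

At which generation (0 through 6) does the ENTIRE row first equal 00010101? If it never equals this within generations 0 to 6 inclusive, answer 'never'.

Gen 0: 00011111
Gen 1 (rule 129): 11001110
Gen 2 (rule 73): 11001010
Gen 3 (rule 102): 01011110
Gen 4 (rule 129): 00001100
Gen 5 (rule 73): 11101101
Gen 6 (rule 102): 00110111

Answer: never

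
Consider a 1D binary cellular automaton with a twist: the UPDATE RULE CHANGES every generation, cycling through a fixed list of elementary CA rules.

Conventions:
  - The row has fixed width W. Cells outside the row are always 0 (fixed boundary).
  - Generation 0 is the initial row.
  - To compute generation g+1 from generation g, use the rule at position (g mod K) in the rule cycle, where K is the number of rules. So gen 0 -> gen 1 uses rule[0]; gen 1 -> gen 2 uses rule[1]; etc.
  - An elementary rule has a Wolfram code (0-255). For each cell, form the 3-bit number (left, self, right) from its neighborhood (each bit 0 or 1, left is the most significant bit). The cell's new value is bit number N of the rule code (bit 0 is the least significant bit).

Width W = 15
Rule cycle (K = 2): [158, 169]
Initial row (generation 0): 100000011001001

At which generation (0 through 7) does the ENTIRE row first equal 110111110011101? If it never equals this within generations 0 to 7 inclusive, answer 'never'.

Answer: never

Derivation:
Gen 0: 100000011001001
Gen 1 (rule 158): 110000110111111
Gen 2 (rule 169): 100110101111110
Gen 3 (rule 158): 111100101111101
Gen 4 (rule 169): 111000011111010
Gen 5 (rule 158): 110100111110011
Gen 6 (rule 169): 101000111100010
Gen 7 (rule 158): 101101111010111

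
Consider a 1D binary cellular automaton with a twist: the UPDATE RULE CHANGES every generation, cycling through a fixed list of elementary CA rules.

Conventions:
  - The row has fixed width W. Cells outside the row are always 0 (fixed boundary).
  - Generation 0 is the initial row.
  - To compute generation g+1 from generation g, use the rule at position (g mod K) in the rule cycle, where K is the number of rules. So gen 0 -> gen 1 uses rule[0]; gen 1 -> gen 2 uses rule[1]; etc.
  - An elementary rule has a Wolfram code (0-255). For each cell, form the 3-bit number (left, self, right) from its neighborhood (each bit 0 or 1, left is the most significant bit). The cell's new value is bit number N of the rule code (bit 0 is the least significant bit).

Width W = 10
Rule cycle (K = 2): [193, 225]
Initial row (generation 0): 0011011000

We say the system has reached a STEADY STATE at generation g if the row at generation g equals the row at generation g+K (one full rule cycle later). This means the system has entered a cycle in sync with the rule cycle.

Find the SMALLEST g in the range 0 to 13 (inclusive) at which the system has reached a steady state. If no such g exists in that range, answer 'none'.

Gen 0: 0011011000
Gen 1 (rule 193): 1001001011
Gen 2 (rule 225): 0000000101
Gen 3 (rule 193): 1111110000
Gen 4 (rule 225): 0111110111
Gen 5 (rule 193): 0011110011
Gen 6 (rule 225): 1001110001
Gen 7 (rule 193): 0000110100
Gen 8 (rule 225): 1110011001
Gen 9 (rule 193): 0110001000
Gen 10 (rule 225): 0010100011
Gen 11 (rule 193): 1000001001
Gen 12 (rule 225): 0011100000
Gen 13 (rule 193): 1001101111
Gen 14 (rule 225): 0000110111
Gen 15 (rule 193): 1110010011

Answer: none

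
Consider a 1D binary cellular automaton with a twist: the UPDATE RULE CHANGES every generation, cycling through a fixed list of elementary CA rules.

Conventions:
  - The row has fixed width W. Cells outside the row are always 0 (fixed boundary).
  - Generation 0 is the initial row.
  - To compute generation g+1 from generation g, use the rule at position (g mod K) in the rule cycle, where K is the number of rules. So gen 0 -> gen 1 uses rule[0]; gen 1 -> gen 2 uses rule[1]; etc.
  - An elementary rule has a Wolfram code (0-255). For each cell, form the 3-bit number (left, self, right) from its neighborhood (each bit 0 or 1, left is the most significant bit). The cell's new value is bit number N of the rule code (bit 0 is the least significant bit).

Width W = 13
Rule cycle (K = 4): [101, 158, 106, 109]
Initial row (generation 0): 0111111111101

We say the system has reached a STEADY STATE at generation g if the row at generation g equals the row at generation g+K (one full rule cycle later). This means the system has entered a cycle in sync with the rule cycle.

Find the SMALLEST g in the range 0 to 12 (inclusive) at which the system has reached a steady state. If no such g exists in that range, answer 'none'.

Answer: none

Derivation:
Gen 0: 0111111111101
Gen 1 (rule 101): 0000000000111
Gen 2 (rule 158): 0000000001110
Gen 3 (rule 106): 0000000011010
Gen 4 (rule 109): 1111111011110
Gen 5 (rule 101): 0000001100010
Gen 6 (rule 158): 0000011010111
Gen 7 (rule 106): 0000111101101
Gen 8 (rule 109): 1110100111111
Gen 9 (rule 101): 0011100000001
Gen 10 (rule 158): 0111010000011
Gen 11 (rule 106): 1101100000111
Gen 12 (rule 109): 1111101110101
Gen 13 (rule 101): 0000110011111
Gen 14 (rule 158): 0001101111110
Gen 15 (rule 106): 0011111000010
Gen 16 (rule 109): 1010001011010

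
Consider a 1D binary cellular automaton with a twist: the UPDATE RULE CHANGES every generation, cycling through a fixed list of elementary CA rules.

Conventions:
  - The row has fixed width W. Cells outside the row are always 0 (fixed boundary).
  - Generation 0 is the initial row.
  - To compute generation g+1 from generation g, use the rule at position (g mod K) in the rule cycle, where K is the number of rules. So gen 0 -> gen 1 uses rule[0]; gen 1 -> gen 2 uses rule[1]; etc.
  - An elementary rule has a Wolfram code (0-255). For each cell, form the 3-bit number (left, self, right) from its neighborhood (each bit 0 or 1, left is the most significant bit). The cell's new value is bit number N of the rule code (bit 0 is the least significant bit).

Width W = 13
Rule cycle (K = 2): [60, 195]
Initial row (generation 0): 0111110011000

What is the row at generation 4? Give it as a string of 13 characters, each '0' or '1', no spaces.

Answer: 0100010011110

Derivation:
Gen 0: 0111110011000
Gen 1 (rule 60): 0100001010100
Gen 2 (rule 195): 1001110000001
Gen 3 (rule 60): 1101001000001
Gen 4 (rule 195): 0100010011110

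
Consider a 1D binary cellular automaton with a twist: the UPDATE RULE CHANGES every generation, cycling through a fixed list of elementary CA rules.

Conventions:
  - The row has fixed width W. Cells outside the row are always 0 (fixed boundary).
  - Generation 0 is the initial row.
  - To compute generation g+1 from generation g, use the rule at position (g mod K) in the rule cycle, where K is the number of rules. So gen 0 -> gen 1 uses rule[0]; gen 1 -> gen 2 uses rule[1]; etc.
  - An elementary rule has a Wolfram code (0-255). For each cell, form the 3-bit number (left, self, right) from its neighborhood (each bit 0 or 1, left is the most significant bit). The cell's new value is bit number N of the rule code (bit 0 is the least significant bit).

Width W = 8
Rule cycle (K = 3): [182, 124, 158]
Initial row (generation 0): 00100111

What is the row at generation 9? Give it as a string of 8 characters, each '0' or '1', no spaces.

Gen 0: 00100111
Gen 1 (rule 182): 01111010
Gen 2 (rule 124): 01001111
Gen 3 (rule 158): 11111110
Gen 4 (rule 182): 01111101
Gen 5 (rule 124): 01000111
Gen 6 (rule 158): 11101110
Gen 7 (rule 182): 01010101
Gen 8 (rule 124): 01111111
Gen 9 (rule 158): 11111110

Answer: 11111110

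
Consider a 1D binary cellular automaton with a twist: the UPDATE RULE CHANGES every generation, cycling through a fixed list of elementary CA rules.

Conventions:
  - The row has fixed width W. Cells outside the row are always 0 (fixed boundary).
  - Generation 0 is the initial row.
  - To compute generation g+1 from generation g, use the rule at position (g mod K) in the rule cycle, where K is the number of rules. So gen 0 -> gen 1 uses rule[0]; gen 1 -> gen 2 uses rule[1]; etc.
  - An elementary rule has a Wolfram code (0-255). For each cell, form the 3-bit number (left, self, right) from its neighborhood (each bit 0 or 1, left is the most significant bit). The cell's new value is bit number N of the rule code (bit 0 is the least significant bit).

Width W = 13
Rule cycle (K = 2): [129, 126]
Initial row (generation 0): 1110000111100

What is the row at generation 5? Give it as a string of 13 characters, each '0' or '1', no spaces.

Answer: 0001111111000

Derivation:
Gen 0: 1110000111100
Gen 1 (rule 129): 0100110011001
Gen 2 (rule 126): 1111111111111
Gen 3 (rule 129): 0111111111110
Gen 4 (rule 126): 1100000000011
Gen 5 (rule 129): 0001111111000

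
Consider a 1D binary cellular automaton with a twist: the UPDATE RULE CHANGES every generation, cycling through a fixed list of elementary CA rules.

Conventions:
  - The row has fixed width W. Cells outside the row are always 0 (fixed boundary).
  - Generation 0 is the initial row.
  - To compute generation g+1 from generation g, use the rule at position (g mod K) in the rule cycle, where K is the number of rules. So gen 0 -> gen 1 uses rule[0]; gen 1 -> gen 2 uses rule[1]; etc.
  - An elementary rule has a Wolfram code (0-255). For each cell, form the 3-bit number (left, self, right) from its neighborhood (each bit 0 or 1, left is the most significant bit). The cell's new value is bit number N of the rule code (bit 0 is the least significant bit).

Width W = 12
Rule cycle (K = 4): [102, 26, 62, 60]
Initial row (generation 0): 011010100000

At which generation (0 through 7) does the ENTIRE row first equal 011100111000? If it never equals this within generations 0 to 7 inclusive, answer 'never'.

Answer: 3

Derivation:
Gen 0: 011010100000
Gen 1 (rule 102): 101111100000
Gen 2 (rule 26): 001000010000
Gen 3 (rule 62): 011100111000
Gen 4 (rule 60): 010010100100
Gen 5 (rule 102): 110111101100
Gen 6 (rule 26): 100100001010
Gen 7 (rule 62): 111110011111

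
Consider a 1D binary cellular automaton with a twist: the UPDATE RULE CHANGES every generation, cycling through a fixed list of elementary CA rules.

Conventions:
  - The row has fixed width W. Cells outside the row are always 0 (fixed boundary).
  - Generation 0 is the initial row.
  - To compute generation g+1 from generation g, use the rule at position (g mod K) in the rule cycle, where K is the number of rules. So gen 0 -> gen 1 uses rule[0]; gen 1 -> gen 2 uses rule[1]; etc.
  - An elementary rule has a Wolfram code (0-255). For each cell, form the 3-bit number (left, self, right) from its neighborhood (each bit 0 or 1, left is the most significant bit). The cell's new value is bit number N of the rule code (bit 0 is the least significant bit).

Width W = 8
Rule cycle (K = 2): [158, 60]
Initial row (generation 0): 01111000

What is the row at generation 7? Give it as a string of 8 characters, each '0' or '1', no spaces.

Answer: 11110111

Derivation:
Gen 0: 01111000
Gen 1 (rule 158): 11110100
Gen 2 (rule 60): 10001110
Gen 3 (rule 158): 11011101
Gen 4 (rule 60): 10110011
Gen 5 (rule 158): 10101110
Gen 6 (rule 60): 11111001
Gen 7 (rule 158): 11110111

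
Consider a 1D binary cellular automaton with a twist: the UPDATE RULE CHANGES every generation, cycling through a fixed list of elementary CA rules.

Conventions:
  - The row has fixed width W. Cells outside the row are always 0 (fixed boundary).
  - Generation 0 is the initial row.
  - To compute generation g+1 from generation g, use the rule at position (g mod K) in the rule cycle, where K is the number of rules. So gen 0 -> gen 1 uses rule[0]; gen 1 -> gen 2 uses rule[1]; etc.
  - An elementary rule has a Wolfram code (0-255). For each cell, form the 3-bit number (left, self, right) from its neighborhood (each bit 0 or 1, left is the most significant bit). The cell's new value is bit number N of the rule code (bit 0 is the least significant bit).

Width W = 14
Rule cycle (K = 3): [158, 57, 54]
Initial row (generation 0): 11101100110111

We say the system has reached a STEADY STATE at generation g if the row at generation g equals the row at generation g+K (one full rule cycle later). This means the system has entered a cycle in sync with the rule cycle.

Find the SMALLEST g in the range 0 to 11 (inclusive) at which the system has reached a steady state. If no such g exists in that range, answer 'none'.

Answer: none

Derivation:
Gen 0: 11101100110111
Gen 1 (rule 158): 11001011100110
Gen 2 (rule 57): 10100110010101
Gen 3 (rule 54): 11111001111111
Gen 4 (rule 158): 11110111111110
Gen 5 (rule 57): 10001100000001
Gen 6 (rule 54): 11010010000011
Gen 7 (rule 158): 10011111000110
Gen 8 (rule 57): 01010000110101
Gen 9 (rule 54): 11111001001111
Gen 10 (rule 158): 11110111111110
Gen 11 (rule 57): 10001100000001
Gen 12 (rule 54): 11010010000011
Gen 13 (rule 158): 10011111000110
Gen 14 (rule 57): 01010000110101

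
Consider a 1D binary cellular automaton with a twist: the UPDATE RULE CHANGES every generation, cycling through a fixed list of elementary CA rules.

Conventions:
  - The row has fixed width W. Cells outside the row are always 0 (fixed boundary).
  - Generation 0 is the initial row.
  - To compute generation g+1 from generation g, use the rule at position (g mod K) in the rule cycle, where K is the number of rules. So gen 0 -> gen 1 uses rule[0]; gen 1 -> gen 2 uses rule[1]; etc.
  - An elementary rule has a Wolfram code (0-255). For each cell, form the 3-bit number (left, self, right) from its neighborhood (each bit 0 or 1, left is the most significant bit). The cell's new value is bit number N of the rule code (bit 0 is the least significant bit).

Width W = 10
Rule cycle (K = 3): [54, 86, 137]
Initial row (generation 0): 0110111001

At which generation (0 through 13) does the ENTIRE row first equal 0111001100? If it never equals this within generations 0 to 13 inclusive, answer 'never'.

Gen 0: 0110111001
Gen 1 (rule 54): 1001000111
Gen 2 (rule 86): 1111101001
Gen 3 (rule 137): 1111000000
Gen 4 (rule 54): 0000100000
Gen 5 (rule 86): 0001110000
Gen 6 (rule 137): 1101100111
Gen 7 (rule 54): 0010011000
Gen 8 (rule 86): 0111101100
Gen 9 (rule 137): 0111001001
Gen 10 (rule 54): 1000111111
Gen 11 (rule 86): 1101000001
Gen 12 (rule 137): 1000011100
Gen 13 (rule 54): 1100100010

Answer: never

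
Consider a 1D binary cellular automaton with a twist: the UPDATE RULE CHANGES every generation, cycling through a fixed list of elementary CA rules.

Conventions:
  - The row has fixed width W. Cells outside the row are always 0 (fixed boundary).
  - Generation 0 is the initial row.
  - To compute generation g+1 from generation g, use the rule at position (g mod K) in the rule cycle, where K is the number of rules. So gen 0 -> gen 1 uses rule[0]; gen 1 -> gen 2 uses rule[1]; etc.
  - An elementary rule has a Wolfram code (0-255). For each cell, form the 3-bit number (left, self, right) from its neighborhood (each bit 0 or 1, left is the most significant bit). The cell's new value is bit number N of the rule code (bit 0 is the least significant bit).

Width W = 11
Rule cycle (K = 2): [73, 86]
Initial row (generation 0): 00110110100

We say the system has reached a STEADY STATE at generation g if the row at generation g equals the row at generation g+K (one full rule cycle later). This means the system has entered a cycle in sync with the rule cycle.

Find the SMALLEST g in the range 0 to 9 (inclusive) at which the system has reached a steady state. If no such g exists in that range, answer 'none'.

Answer: none

Derivation:
Gen 0: 00110110100
Gen 1 (rule 73): 10110110001
Gen 2 (rule 86): 10010011011
Gen 3 (rule 73): 00000011011
Gen 4 (rule 86): 00000101001
Gen 5 (rule 73): 11110000000
Gen 6 (rule 86): 00011000000
Gen 7 (rule 73): 11011011111
Gen 8 (rule 86): 01001000001
Gen 9 (rule 73): 00000011100
Gen 10 (rule 86): 00000100110
Gen 11 (rule 73): 11110000110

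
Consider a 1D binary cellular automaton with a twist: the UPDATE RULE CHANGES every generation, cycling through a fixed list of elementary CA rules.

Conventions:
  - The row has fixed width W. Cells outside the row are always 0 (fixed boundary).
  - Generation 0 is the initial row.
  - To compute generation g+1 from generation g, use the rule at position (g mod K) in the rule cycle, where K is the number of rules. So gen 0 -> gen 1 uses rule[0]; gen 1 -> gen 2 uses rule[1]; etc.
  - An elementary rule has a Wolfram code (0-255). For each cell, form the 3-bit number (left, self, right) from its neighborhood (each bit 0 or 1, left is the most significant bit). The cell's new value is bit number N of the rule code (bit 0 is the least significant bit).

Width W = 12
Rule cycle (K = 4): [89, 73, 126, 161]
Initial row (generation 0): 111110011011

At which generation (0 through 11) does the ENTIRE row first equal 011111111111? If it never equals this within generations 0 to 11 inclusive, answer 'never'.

Answer: 3

Derivation:
Gen 0: 111110011011
Gen 1 (rule 89): 100011011011
Gen 2 (rule 73): 001011011011
Gen 3 (rule 126): 011111111111
Gen 4 (rule 161): 001111111110
Gen 5 (rule 89): 101000000011
Gen 6 (rule 73): 000011111011
Gen 7 (rule 126): 000110001111
Gen 8 (rule 161): 110000100110
Gen 9 (rule 89): 111110010111
Gen 10 (rule 73): 100010000101
Gen 11 (rule 126): 110111001111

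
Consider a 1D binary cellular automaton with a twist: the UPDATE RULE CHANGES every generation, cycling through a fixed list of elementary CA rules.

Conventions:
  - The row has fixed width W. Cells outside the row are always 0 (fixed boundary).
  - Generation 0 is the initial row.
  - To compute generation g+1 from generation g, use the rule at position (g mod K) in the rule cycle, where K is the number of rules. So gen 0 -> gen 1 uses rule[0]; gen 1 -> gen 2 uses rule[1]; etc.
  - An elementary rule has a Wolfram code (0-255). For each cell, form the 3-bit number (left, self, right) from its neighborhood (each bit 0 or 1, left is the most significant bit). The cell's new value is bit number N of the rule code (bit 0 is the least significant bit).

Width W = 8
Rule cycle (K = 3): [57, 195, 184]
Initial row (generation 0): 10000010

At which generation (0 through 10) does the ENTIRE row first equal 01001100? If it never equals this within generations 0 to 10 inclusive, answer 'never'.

Gen 0: 10000010
Gen 1 (rule 57): 01111001
Gen 2 (rule 195): 10111010
Gen 3 (rule 184): 01110101
Gen 4 (rule 57): 01001010
Gen 5 (rule 195): 10010000
Gen 6 (rule 184): 01001000
Gen 7 (rule 57): 00100111
Gen 8 (rule 195): 11001011
Gen 9 (rule 184): 10100110
Gen 10 (rule 57): 01010101

Answer: never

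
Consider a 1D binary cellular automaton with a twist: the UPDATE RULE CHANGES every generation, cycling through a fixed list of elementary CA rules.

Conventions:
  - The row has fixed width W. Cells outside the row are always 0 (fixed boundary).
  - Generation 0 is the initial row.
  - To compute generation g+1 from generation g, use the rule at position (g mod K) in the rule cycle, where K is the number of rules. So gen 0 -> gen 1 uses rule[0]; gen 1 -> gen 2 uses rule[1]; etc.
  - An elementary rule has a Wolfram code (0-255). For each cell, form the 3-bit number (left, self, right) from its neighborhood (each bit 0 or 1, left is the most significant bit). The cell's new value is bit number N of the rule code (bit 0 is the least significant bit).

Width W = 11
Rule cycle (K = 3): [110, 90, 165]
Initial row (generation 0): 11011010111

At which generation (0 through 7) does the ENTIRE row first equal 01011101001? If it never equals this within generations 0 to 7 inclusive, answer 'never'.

Answer: never

Derivation:
Gen 0: 11011010111
Gen 1 (rule 110): 11111111101
Gen 2 (rule 90): 10000000100
Gen 3 (rule 165): 10111110101
Gen 4 (rule 110): 11100011111
Gen 5 (rule 90): 10110110001
Gen 6 (rule 165): 11001000101
Gen 7 (rule 110): 11011001111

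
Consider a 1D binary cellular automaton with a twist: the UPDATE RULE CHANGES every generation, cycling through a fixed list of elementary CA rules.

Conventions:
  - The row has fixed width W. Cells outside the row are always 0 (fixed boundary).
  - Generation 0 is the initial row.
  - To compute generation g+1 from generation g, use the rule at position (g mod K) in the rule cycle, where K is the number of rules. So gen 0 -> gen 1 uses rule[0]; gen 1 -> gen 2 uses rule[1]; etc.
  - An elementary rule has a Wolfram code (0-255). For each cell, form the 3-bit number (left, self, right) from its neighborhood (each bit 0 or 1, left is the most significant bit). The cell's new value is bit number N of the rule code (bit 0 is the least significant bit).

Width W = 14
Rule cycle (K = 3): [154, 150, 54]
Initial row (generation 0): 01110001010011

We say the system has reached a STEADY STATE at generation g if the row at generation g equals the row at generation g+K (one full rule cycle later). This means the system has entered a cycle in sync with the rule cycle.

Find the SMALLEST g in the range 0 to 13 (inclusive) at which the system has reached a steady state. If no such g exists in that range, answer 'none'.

Answer: none

Derivation:
Gen 0: 01110001010011
Gen 1 (rule 154): 11101010001110
Gen 2 (rule 150): 01001011010101
Gen 3 (rule 54): 11111100111111
Gen 4 (rule 154): 11111011111110
Gen 5 (rule 150): 01110001111101
Gen 6 (rule 54): 10001010000011
Gen 7 (rule 154): 01010001000110
Gen 8 (rule 150): 11011011101001
Gen 9 (rule 54): 00100100011111
Gen 10 (rule 154): 01011010111110
Gen 11 (rule 150): 11000010011101
Gen 12 (rule 54): 00100111100011
Gen 13 (rule 154): 01011111010110
Gen 14 (rule 150): 11001110010001
Gen 15 (rule 54): 00110001111011
Gen 16 (rule 154): 01101011110010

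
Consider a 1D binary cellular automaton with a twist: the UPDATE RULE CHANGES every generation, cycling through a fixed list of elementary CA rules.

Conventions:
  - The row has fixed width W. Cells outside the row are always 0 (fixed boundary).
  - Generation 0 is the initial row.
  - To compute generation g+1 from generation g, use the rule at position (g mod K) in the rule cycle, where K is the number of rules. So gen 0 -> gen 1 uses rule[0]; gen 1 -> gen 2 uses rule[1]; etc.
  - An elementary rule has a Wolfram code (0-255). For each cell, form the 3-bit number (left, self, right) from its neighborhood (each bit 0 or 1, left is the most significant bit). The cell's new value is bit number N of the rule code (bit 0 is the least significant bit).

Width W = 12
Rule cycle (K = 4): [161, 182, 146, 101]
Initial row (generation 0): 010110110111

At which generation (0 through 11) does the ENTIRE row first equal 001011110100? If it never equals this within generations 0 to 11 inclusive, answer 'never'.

Gen 0: 010110110111
Gen 1 (rule 161): 001001001010
Gen 2 (rule 182): 011111111111
Gen 3 (rule 146): 101111111110
Gen 4 (rule 101): 110000000010
Gen 5 (rule 161): 000111111000
Gen 6 (rule 182): 001011110100
Gen 7 (rule 146): 010001100010
Gen 8 (rule 101): 010100101010
Gen 9 (rule 161): 001000010100
Gen 10 (rule 182): 011100111110
Gen 11 (rule 146): 101011011101

Answer: 6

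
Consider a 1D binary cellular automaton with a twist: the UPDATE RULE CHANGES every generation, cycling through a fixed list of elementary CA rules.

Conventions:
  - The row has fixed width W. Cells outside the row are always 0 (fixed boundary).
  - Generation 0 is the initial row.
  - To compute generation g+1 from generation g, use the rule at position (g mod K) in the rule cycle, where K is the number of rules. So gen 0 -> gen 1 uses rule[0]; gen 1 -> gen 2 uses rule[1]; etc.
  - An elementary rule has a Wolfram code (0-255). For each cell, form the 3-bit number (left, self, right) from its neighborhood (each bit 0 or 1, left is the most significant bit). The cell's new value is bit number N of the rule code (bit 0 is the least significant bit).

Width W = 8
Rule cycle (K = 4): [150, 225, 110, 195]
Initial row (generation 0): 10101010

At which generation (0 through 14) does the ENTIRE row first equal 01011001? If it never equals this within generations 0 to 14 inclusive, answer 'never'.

Answer: 14

Derivation:
Gen 0: 10101010
Gen 1 (rule 150): 10101011
Gen 2 (rule 225): 01010101
Gen 3 (rule 110): 11111111
Gen 4 (rule 195): 01111111
Gen 5 (rule 150): 10111110
Gen 6 (rule 225): 01011110
Gen 7 (rule 110): 11110010
Gen 8 (rule 195): 01110100
Gen 9 (rule 150): 10100110
Gen 10 (rule 225): 01000010
Gen 11 (rule 110): 11000110
Gen 12 (rule 195): 01011010
Gen 13 (rule 150): 11000011
Gen 14 (rule 225): 01011001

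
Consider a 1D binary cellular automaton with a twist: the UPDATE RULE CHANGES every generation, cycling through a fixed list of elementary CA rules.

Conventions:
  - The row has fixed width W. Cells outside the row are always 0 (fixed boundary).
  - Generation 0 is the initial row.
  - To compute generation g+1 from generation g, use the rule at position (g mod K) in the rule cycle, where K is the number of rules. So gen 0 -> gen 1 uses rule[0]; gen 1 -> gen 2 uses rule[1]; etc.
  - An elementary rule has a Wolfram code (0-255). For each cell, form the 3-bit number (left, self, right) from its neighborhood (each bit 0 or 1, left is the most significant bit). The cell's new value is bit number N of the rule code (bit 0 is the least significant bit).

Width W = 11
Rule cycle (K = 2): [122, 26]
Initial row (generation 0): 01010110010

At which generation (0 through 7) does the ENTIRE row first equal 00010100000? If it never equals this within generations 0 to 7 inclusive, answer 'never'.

Answer: 3

Derivation:
Gen 0: 01010110010
Gen 1 (rule 122): 10101111101
Gen 2 (rule 26): 00001000000
Gen 3 (rule 122): 00010100000
Gen 4 (rule 26): 00100010000
Gen 5 (rule 122): 01010101000
Gen 6 (rule 26): 10000000100
Gen 7 (rule 122): 01000001010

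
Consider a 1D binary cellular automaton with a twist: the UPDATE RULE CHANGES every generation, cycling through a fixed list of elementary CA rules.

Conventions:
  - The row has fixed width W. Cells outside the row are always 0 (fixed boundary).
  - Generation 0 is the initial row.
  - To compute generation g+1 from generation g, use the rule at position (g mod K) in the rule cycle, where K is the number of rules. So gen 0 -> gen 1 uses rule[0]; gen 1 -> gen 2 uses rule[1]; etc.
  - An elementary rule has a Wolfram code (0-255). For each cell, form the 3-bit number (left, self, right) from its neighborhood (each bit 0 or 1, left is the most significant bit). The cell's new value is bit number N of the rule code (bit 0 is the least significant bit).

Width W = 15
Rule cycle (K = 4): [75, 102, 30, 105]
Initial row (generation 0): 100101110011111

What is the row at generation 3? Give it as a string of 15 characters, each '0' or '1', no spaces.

Gen 0: 100101110011111
Gen 1 (rule 75): 001001010110001
Gen 2 (rule 102): 011011111010011
Gen 3 (rule 30): 110010000011110

Answer: 110010000011110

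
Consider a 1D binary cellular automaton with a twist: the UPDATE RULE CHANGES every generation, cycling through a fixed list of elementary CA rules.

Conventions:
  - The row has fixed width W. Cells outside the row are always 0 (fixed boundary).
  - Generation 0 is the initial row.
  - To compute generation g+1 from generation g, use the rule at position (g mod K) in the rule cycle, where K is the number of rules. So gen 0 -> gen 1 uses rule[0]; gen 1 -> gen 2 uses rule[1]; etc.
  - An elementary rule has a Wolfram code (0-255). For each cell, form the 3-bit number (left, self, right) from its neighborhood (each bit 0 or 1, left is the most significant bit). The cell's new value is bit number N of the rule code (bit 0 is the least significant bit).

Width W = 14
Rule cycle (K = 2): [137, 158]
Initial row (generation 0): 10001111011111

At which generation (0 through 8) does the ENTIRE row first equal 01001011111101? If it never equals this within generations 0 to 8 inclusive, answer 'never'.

Answer: never

Derivation:
Gen 0: 10001111011111
Gen 1 (rule 137): 00101110011110
Gen 2 (rule 158): 01101101111101
Gen 3 (rule 137): 01001001111000
Gen 4 (rule 158): 11111111110100
Gen 5 (rule 137): 11111111100001
Gen 6 (rule 158): 11111111010011
Gen 7 (rule 137): 11111110000010
Gen 8 (rule 158): 11111101000111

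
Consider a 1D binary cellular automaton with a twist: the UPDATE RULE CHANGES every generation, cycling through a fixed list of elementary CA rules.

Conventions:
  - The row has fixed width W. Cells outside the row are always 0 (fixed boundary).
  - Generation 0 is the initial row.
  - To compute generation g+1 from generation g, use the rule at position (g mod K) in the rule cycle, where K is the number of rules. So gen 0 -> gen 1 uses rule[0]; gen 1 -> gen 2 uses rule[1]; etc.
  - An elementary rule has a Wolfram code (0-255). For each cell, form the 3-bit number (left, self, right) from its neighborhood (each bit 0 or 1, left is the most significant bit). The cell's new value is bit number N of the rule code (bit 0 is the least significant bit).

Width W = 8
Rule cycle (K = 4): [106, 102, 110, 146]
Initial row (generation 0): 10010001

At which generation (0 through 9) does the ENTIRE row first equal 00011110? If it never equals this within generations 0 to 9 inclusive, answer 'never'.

Gen 0: 10010001
Gen 1 (rule 106): 00100010
Gen 2 (rule 102): 01100110
Gen 3 (rule 110): 11101110
Gen 4 (rule 146): 01000101
Gen 5 (rule 106): 10001010
Gen 6 (rule 102): 10011110
Gen 7 (rule 110): 10110010
Gen 8 (rule 146): 00001101
Gen 9 (rule 106): 00011110

Answer: 9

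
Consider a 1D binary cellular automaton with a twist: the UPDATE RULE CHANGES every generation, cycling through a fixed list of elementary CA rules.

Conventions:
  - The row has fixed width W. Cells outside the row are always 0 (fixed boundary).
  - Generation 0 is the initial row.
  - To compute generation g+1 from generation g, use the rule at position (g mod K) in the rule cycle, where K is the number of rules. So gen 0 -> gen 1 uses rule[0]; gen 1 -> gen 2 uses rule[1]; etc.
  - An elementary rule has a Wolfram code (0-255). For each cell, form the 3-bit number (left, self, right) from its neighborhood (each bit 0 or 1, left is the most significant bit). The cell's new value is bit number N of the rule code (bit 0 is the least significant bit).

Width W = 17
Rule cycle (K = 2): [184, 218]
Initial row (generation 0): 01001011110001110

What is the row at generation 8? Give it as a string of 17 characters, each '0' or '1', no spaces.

Answer: 11111100011100110

Derivation:
Gen 0: 01001011110001110
Gen 1 (rule 184): 00100111101001101
Gen 2 (rule 218): 01011111100111100
Gen 3 (rule 184): 00111111010111010
Gen 4 (rule 218): 01111111000111001
Gen 5 (rule 184): 01111110100110100
Gen 6 (rule 218): 11111110011110010
Gen 7 (rule 184): 11111101011101001
Gen 8 (rule 218): 11111100011100110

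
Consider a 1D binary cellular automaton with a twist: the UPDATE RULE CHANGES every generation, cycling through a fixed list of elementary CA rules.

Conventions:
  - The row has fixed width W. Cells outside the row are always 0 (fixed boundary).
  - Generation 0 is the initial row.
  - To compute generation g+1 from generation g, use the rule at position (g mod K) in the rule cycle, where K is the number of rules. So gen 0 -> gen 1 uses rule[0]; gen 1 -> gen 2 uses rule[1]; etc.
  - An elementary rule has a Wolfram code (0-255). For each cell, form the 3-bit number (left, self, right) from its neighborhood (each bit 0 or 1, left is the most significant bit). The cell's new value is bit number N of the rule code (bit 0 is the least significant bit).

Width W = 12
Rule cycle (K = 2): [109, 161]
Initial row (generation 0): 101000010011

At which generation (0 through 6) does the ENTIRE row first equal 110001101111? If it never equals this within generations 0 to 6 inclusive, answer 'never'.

Answer: never

Derivation:
Gen 0: 101000010011
Gen 1 (rule 109): 111011010011
Gen 2 (rule 161): 010100100000
Gen 3 (rule 109): 011100101111
Gen 4 (rule 161): 001000010110
Gen 5 (rule 109): 101011011110
Gen 6 (rule 161): 010100101100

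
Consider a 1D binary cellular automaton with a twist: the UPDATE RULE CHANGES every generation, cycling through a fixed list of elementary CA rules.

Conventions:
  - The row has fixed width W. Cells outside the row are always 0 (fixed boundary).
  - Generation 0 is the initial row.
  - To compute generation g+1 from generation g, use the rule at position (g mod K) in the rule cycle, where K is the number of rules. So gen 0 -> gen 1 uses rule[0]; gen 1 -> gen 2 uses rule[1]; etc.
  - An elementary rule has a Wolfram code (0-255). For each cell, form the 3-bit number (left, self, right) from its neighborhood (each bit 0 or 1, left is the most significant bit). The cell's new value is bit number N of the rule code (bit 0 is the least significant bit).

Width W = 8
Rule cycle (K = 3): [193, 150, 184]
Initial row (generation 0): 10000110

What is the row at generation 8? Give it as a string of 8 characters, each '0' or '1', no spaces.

Gen 0: 10000110
Gen 1 (rule 193): 00110010
Gen 2 (rule 150): 01001111
Gen 3 (rule 184): 00101110
Gen 4 (rule 193): 10000110
Gen 5 (rule 150): 11001001
Gen 6 (rule 184): 10100100
Gen 7 (rule 193): 00000001
Gen 8 (rule 150): 00000011

Answer: 00000011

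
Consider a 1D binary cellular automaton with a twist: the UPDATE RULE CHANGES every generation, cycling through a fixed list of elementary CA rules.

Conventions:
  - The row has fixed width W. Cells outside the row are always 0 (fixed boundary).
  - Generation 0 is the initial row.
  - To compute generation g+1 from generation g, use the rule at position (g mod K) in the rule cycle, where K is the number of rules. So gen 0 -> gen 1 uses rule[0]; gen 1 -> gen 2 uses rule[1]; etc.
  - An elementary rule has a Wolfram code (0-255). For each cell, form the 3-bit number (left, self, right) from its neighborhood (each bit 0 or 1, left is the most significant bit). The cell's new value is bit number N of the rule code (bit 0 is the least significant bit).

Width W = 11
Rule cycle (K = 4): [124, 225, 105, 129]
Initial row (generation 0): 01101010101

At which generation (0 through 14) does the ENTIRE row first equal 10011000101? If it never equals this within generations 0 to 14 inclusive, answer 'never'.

Gen 0: 01101010101
Gen 1 (rule 124): 01111111111
Gen 2 (rule 225): 00111111111
Gen 3 (rule 105): 10100000001
Gen 4 (rule 129): 00001111100
Gen 5 (rule 124): 00001000110
Gen 6 (rule 225): 11100010010
Gen 7 (rule 105): 10101000000
Gen 8 (rule 129): 00000011111
Gen 9 (rule 124): 00000010001
Gen 10 (rule 225): 11111000100
Gen 11 (rule 105): 10001010001
Gen 12 (rule 129): 00100000100
Gen 13 (rule 124): 00110000110
Gen 14 (rule 225): 10010110010

Answer: never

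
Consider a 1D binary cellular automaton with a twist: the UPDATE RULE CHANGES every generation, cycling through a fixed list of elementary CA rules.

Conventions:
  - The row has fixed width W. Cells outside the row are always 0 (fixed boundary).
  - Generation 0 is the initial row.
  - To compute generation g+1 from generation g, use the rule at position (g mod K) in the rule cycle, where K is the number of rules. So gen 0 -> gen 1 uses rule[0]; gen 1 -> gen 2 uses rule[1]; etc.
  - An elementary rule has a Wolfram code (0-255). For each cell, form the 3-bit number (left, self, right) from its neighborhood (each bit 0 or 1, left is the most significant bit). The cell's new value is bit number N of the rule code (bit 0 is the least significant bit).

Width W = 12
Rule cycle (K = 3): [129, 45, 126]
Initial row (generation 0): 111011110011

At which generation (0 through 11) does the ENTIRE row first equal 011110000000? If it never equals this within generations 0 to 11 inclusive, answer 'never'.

Gen 0: 111011110011
Gen 1 (rule 129): 010001100000
Gen 2 (rule 45): 010101001111
Gen 3 (rule 126): 111111111001
Gen 4 (rule 129): 011111110000
Gen 5 (rule 45): 010000000111
Gen 6 (rule 126): 111000001101
Gen 7 (rule 129): 010011100000
Gen 8 (rule 45): 010010001111
Gen 9 (rule 126): 111111011001
Gen 10 (rule 129): 011110000000
Gen 11 (rule 45): 010000111111

Answer: 10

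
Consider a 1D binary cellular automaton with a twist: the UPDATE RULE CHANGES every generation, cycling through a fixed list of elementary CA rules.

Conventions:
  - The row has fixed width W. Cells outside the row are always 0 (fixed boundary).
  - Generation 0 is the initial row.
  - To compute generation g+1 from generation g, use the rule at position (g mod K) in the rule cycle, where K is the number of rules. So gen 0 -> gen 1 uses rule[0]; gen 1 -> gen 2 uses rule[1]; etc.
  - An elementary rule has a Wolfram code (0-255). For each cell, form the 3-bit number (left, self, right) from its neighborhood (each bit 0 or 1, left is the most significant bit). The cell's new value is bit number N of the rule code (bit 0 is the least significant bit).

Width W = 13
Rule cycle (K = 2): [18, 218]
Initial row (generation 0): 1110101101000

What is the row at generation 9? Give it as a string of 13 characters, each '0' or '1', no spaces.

Answer: 0010000010000

Derivation:
Gen 0: 1110101101000
Gen 1 (rule 18): 0000000000100
Gen 2 (rule 218): 0000000001010
Gen 3 (rule 18): 0000000010001
Gen 4 (rule 218): 0000000101010
Gen 5 (rule 18): 0000001000001
Gen 6 (rule 218): 0000010100010
Gen 7 (rule 18): 0000100010101
Gen 8 (rule 218): 0001010100000
Gen 9 (rule 18): 0010000010000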